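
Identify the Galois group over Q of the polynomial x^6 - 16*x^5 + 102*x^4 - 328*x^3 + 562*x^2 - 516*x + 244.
The polynomial f is an irreducible sextic over Q, so G = Gal(f/Q) is one of the 16 transitive subgroups 6T1, ..., 6T16 of S_6. The discriminant of f is -147116032, which is not a perfect square, so G is not contained in A_6. The transitive groups of degree 6 not contained in A_6 are: C_6 (6T1, order 6), S_3 (6T2, order 6), D_6 (6T3, order 12), C_3 x S_3 (6T5, order 18), A_4 x C_2 (6T6, order 24), S_4 (6T8, order 24), S_3 x S_3 (6T9, order 36), S_4 x C_2 (6T11, order 48), (S_3 x S_3) : C_2 (6T13, order 72), PGL(2,5) (6T14, order 120), S_6 (6T16, order 720). By Dedekind's theorem, for a prime p not dividing disc(f) the degrees of the irreducible factors of f mod p form the cycle type of an element of G. Factoring f modulo the 28 such primes p <= 113 (skipping 2, 7, which divide the discriminant), each new pattern first appears at: mod 3: f = (x^6 + 2x^5 + 2x^3 + x^2 + 1), pattern 6; mod 5: f = (x + 3)(x^2 + 4x + 1)(x^3 + 2x^2 + 3), pattern 3+2+1; mod 11: f = (x^2 + 3x + 9)(x^4 + 3x^3 + 7x^2 + 9x + 10), pattern 4+2; mod 17: f = (x^3 + 9x^2 + 7x + 11)(x^3 + 9x^2 + 14x + 16), pattern 3+3; mod 19: f = (x^2 + 9x + 11)(x^2 + 16x + 8)(x^2 + 16x + 14), pattern 2+2+2; mod 37: f = (x + 4)(x + 16)(x^2 + 13x + 14)(x^2 + 25x + 12), pattern 2+2+1+1; mod 41: f = (x + 4)(x + 12)(x + 17)(x^3 + 33x^2 + 5x + 21), pattern 3+1+1+1; mod 113: f = (x + 8)(x + 17)(x + 98)(x + 103)(x^2 + 97x + 102), pattern 2+1+1+1+1. No other pattern occurs in this range, so the set of observed cycle types is {6, 3+2+1, 4+2, 3+3, 2+2+2, 2+2+1+1, 3+1+1+1, 2+1+1+1+1}. The candidates containing elements of all these cycle types are (S_3 x S_3) : C_2 (6T13) of order 72, S_6 (6T16) of order 720; the others are excluded. The observed types are precisely the cycle types that occur in (S_3 x S_3) : C_2 (6T13) (apart from the identity). Each of the other remaining candidates has further cycle types, and by the Chebotarev density theorem the matching factorization patterns would occur for a proportion of primes equal to their share of the group: S_6 (6T16) additionally contains elements of type 5+1, 4+1+1 (234 of its 720 elements, about 32% of primes). None of the 28 primes tested shows any such pattern (for each of these groups the chance of that is below 10^-4), which rules them out. Hence G = (S_3 x S_3) : C_2 (6T13), of order 72.

(S_3 x S_3) : C_2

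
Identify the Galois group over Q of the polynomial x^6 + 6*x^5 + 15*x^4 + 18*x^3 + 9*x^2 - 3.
The polynomial f is an irreducible sextic over Q, so G = Gal(f/Q) is one of the 16 transitive subgroups 6T1, ..., 6T16 of S_6. The discriminant of f is 5038848, which is not a perfect square, so G is not contained in A_6. The transitive groups of degree 6 not contained in A_6 are: C_6 (6T1, order 6), S_3 (6T2, order 6), D_6 (6T3, order 12), C_3 x S_3 (6T5, order 18), A_4 x C_2 (6T6, order 24), S_4 (6T8, order 24), S_3 x S_3 (6T9, order 36), S_4 x C_2 (6T11, order 48), (S_3 x S_3) : C_2 (6T13, order 72), PGL(2,5) (6T14, order 120), S_6 (6T16, order 720). By Dedekind's theorem, for a prime p not dividing disc(f) the degrees of the irreducible factors of f mod p form the cycle type of an element of G. Factoring f modulo the 23 such primes p <= 97 (skipping 2, 3, which divide the discriminant), each new pattern first appears at: mod 5: f = (x^6 + x^5 + 3x^3 + 4x^2 + 2), pattern 6; mod 11: f = (x + 4)(x + 6)(x^2 + 8x + 10)(x^2 + 10x + 7), pattern 2+2+1+1; mod 13: f = (x + 3)(x + 6)(x + 7)(x^3 + 3x^2 + 3x + 4), pattern 3+1+1+1; mod 31: f = (x^2 + 10x + 2)(x^2 + 11x + 21)(x^2 + 16x + 11), pattern 2+2+2; mod 97: f = (x^3 + 3x^2 + 3x + 10)(x^3 + 3x^2 + 3x + 87), pattern 3+3. No other pattern occurs in this range, so the set of observed cycle types is {6, 2+2+1+1, 3+1+1+1, 2+2+2, 3+3}. The candidates containing elements of all these cycle types are S_3 x S_3 (6T9) of order 36, (S_3 x S_3) : C_2 (6T13) of order 72, S_6 (6T16) of order 720; the others are excluded. The observed types are precisely the cycle types that occur in S_3 x S_3 (6T9) (apart from the identity). Each of the other remaining candidates has further cycle types, and by the Chebotarev density theorem the matching factorization patterns would occur for a proportion of primes equal to their share of the group: (S_3 x S_3) : C_2 (6T13) additionally contains elements of type 4+2, 3+2+1, 2+1+1+1+1 (36 of its 72 elements, about 50% of primes); S_6 (6T16) additionally contains elements of type 5+1, 4+2, 4+1+1, 3+2+1, 2+1+1+1+1 (459 of its 720 elements, about 64% of primes). None of the 23 primes tested shows any such pattern (for each of these groups the chance of that is below 10^-4), which rules them out. Hence G = S_3 x S_3 (6T9), of order 36.

S_3 x S_3 (also written G36-)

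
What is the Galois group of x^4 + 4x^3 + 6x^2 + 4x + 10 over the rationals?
The polynomial is an irreducible quartic over Q and its discriminant is 186624 = 432^2, a perfect square, so the Galois group is contained in A_4. The resolvent cubic y^3 - 6*y^2 - 24*y + 64 splits completely over Q, which gives the Klein four-group V_4.

V_4 (order 4)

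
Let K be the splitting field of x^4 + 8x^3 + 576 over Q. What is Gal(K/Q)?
A_4, the alternating group on 4 letters

The polynomial is an irreducible quartic over Q and its discriminant is 12230590464 = 110592^2, a perfect square, so the Galois group is contained in A_4. The resolvent cubic y^3 - 2304*y - 36864 is irreducible over Q. An irreducible resolvent with square discriminant gives A_4.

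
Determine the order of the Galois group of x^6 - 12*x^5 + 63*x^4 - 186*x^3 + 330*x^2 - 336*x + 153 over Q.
The degree of the splitting field over Q equals the order of the Galois group, so first determine the group. The polynomial f is an irreducible sextic over Q, so G = Gal(f/Q) is one of the 16 transitive subgroups 6T1, ..., 6T16 of S_6. The discriminant of f is -16003008, which is not a perfect square, so G is not contained in A_6. The transitive groups of degree 6 not contained in A_6 are: C_6 (6T1, order 6), S_3 (6T2, order 6), D_6 (6T3, order 12), C_3 x S_3 (6T5, order 18), A_4 x C_2 (6T6, order 24), S_4 (6T8, order 24), S_3 x S_3 (6T9, order 36), S_4 x C_2 (6T11, order 48), (S_3 x S_3) : C_2 (6T13, order 72), PGL(2,5) (6T14, order 120), S_6 (6T16, order 720). By Dedekind's theorem, for a prime p not dividing disc(f) the degrees of the irreducible factors of f mod p form the cycle type of an element of G. Factoring f modulo the 21 such primes p <= 89 (skipping 2, 3, 7, which divide the discriminant), each new pattern first appears at: mod 5: f = (x^6 + 3x^5 + 3x^4 + 4x^3 + 4x + 3), pattern 6; mod 11: f = (x + 7)(x^5 + 3x^4 + 9x^3 + 4x^2 + 5x + 3), pattern 5+1; mod 13: f = (x + 3)(x + 12)(x^4 + 12x^3 + 3x^2 + 1), pattern 4+1+1; mod 23: f = (x + 1)(x + 5)(x^2 + x + 19)(x^2 + 4x + 5), pattern 2+2+1+1; mod 43: f = (x^3 + 13x^2 + x + 3)(x^3 + 18x^2 + 8), pattern 3+3; mod 61: f = (x^2 + 28x + 34)(x^2 + 39x + 52)(x^2 + 43x + 30), pattern 2+2+2. No other pattern occurs in this range, so the set of observed cycle types is {6, 5+1, 4+1+1, 2+2+1+1, 3+3, 2+2+2}. The candidates containing elements of all these cycle types are PGL(2,5) (6T14) of order 120, S_6 (6T16) of order 720; the others are excluded. The observed types are precisely the cycle types that occur in PGL(2,5) (6T14) (apart from the identity). Each of the other remaining candidates has further cycle types, and by the Chebotarev density theorem the matching factorization patterns would occur for a proportion of primes equal to their share of the group: S_6 (6T16) additionally contains elements of type 4+2, 3+2+1, 3+1+1+1, 2+1+1+1+1 (265 of its 720 elements, about 37% of primes). None of the 21 primes tested shows any such pattern (for each of these groups the chance of that is below 10^-4), which rules them out. Hence G = PGL(2,5) (6T14), of order 120. The Galois group PGL(2,5) (6T14) has order 120, so the splitting field has degree 120 over Q.

120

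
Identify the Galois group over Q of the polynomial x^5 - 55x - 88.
A_5 (order 60)

The polynomial f is an irreducible quintic over Q, so G = Gal(f/Q) is a transitive subgroup of S_5: one of C_5 (5T1, order 5), D_5 (5T2, order 10), F_20 (5T3, order 20), A_5 (5T4, order 60) or S_5 (5T5, order 120). The discriminant of f is 58564000000 = 242000^2, a perfect square, so G is contained in A_5. The transitive groups of degree 5 contained in A_5 are: C_5 (5T1, order 5), D_5 (5T2, order 10), A_5 (5T4, order 60). By Dedekind's theorem, for a prime p not dividing disc(f) the degrees of the irreducible factors of f mod p form the cycle type of an element of G. Factoring f modulo the 3 such primes p <= 13 (skipping 2, 5, 11, which divide the discriminant), each new pattern first appears at: mod 3: f = (x^5 + 2x + 2), pattern 5; mod 13: f = (x + 5)(x + 7)(x^3 + x^2 + 5x + 9), pattern 3+1+1. No other pattern occurs in this range, so the set of observed cycle types is {5, 3+1+1}. Among the candidates above, the only group containing elements of all these cycle types is A_5 (5T4) — each of C_5 (5T1), D_5 (5T2) lacks at least one of them. Hence G = A_5 (5T4), of order 60.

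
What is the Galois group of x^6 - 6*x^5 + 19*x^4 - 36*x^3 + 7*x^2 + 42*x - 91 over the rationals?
A_4 (also written A4)

The polynomial f is an irreducible sextic over Q, so G = Gal(f/Q) is one of the 16 transitive subgroups 6T1, ..., 6T16 of S_6. The discriminant of f is 164995463643136 = 12845056^2, a perfect square, so G is contained in A_6. The transitive groups of degree 6 contained in A_6 are: A_4 (6T4, order 12), S_4 (6T7, order 24), (C_3 x C_3) : C_4 (6T10, order 36), PSL(2,5) (6T12, order 60), A_6 (6T15, order 360). By Dedekind's theorem, for a prime p not dividing disc(f) the degrees of the irreducible factors of f mod p form the cycle type of an element of G. Factoring f modulo the 33 such primes p <= 149 (skipping 2, 7, which divide the discriminant), each new pattern first appears at: mod 3: f = (x^3 + 2x + 1)(x^3 + 2x + 2), pattern 3+3; mod 13: f = (x)(x + 11)(x^2 + 11x + 8)(x^2 + 11x + 12), pattern 2+2+1+1. No other pattern occurs in this range, so the set of observed cycle types is {3+3, 2+2+1+1}. The candidates containing elements of all these cycle types are A_4 (6T4) of order 12, S_4 (6T7) of order 24, (C_3 x C_3) : C_4 (6T10) of order 36, PSL(2,5) (6T12) of order 60, A_6 (6T15) of order 360; the others are excluded. The observed types are precisely the cycle types that occur in A_4 (6T4) (apart from the identity). Each of the other remaining candidates has further cycle types, and by the Chebotarev density theorem the matching factorization patterns would occur for a proportion of primes equal to their share of the group: S_4 (6T7) additionally contains elements of type 4+2 (6 of its 24 elements, about 25% of primes); (C_3 x C_3) : C_4 (6T10) additionally contains elements of type 4+2, 3+1+1+1 (22 of its 36 elements, about 61% of primes); PSL(2,5) (6T12) additionally contains elements of type 5+1 (24 of its 60 elements, about 40% of primes); A_6 (6T15) additionally contains elements of type 5+1, 4+2, 3+1+1+1 (274 of its 360 elements, about 76% of primes). None of the 33 primes tested shows any such pattern (for each of these groups the chance of that is below 10^-4), which rules them out. Hence G = A_4 (6T4), of order 12.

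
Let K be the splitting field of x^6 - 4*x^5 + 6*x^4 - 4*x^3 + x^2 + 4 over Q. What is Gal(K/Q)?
(S_3 x S_3) : C_2

The polynomial f is an irreducible sextic over Q, so G = Gal(f/Q) is one of the 16 transitive subgroups 6T1, ..., 6T16 of S_6. The discriminant of f is -48037888, which is not a perfect square, so G is not contained in A_6. The transitive groups of degree 6 not contained in A_6 are: C_6 (6T1, order 6), S_3 (6T2, order 6), D_6 (6T3, order 12), C_3 x S_3 (6T5, order 18), A_4 x C_2 (6T6, order 24), S_4 (6T8, order 24), S_3 x S_3 (6T9, order 36), S_4 x C_2 (6T11, order 48), (S_3 x S_3) : C_2 (6T13, order 72), PGL(2,5) (6T14, order 120), S_6 (6T16, order 720). By Dedekind's theorem, for a prime p not dividing disc(f) the degrees of the irreducible factors of f mod p form the cycle type of an element of G. Factoring f modulo the 29 such primes p <= 113 (skipping 2, which divides the discriminant), each new pattern first appears at: mod 3: f = (x^6 + 2x^5 + 2x^3 + x^2 + 1), pattern 6; mod 5: f = (x + 1)(x^2 + 2x + 4)(x^3 + 3x^2 + x + 1), pattern 3+2+1; mod 7: f = (x^2 + 3x + 1)(x^4 + 5x^2 + 2x + 4), pattern 4+2; mod 17: f = (x^3 + 15x^2 + x + 8)(x^3 + 15x^2 + x + 9), pattern 3+3; mod 19: f = (x^2 + x + 6)(x^2 + 4x + 11)(x^2 + 10x + 11), pattern 2+2+2; mod 37: f = (x + 9)(x + 34)(x^2 + x + 4)(x^2 + 26x + 26), pattern 2+2+1+1; mod 41: f = (x + 2)(x + 4)(x + 33)(x^3 + 39x^2 + x + 23), pattern 3+1+1+1; mod 113: f = (x + 8)(x + 26)(x + 77)(x + 102)(x^2 + 9x + 100), pattern 2+1+1+1+1. No other pattern occurs in this range, so the set of observed cycle types is {6, 3+2+1, 4+2, 3+3, 2+2+2, 2+2+1+1, 3+1+1+1, 2+1+1+1+1}. The candidates containing elements of all these cycle types are (S_3 x S_3) : C_2 (6T13) of order 72, S_6 (6T16) of order 720; the others are excluded. The observed types are precisely the cycle types that occur in (S_3 x S_3) : C_2 (6T13) (apart from the identity). Each of the other remaining candidates has further cycle types, and by the Chebotarev density theorem the matching factorization patterns would occur for a proportion of primes equal to their share of the group: S_6 (6T16) additionally contains elements of type 5+1, 4+1+1 (234 of its 720 elements, about 32% of primes). None of the 29 primes tested shows any such pattern (for each of these groups the chance of that is below 10^-4), which rules them out. Hence G = (S_3 x S_3) : C_2 (6T13), of order 72.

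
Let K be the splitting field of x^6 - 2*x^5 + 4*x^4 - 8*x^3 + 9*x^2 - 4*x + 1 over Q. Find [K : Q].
The degree of the splitting field over Q equals the order of the Galois group, so first determine the group. The polynomial f is an irreducible sextic over Q, so G = Gal(f/Q) is one of the 16 transitive subgroups 6T1, ..., 6T16 of S_6. The discriminant of f is -1075648, which is not a perfect square, so G is not contained in A_6. The transitive groups of degree 6 not contained in A_6 are: C_6 (6T1, order 6), S_3 (6T2, order 6), D_6 (6T3, order 12), C_3 x S_3 (6T5, order 18), A_4 x C_2 (6T6, order 24), S_4 (6T8, order 24), S_3 x S_3 (6T9, order 36), S_4 x C_2 (6T11, order 48), (S_3 x S_3) : C_2 (6T13, order 72), PGL(2,5) (6T14, order 120), S_6 (6T16, order 720). By Dedekind's theorem, for a prime p not dividing disc(f) the degrees of the irreducible factors of f mod p form the cycle type of an element of G. Factoring f modulo the 37 such primes p <= 167 (skipping 2, 7, which divide the discriminant), each new pattern first appears at: mod 3: f = (x^6 + x^5 + x^4 + x^3 + 2x + 1), pattern 6; mod 11: f = (x^3 + x^2 + 7x + 1)(x^3 + 8x^2 + 1), pattern 3+3; mod 13: f = (x^2 + 2x + 9)(x^2 + 4x + 12)(x^2 + 5x + 10), pattern 2+2+2; mod 29: f = (x + 1)(x + 11)(x + 12)(x + 14)(x + 20)(x + 27), pattern 1+1+1+1+1+1. No other pattern occurs in this range, so the set of observed cycle types is {6, 3+3, 2+2+2, 1+1+1+1+1+1}. The candidates containing elements of all these cycle types are C_6 (6T1) of order 6, D_6 (6T3) of order 12, C_3 x S_3 (6T5) of order 18, A_4 x C_2 (6T6) of order 24, S_3 x S_3 (6T9) of order 36, S_4 x C_2 (6T11) of order 48, (S_3 x S_3) : C_2 (6T13) of order 72, PGL(2,5) (6T14) of order 120, S_6 (6T16) of order 720; the others are excluded. The observed types are precisely the cycle types that occur in C_6 (6T1). Each of the other remaining candidates has further cycle types, and by the Chebotarev density theorem the matching factorization patterns would occur for a proportion of primes equal to their share of the group: D_6 (6T3) additionally contains elements of type 2+2+1+1 (3 of its 12 elements, about 25% of primes); C_3 x S_3 (6T5) additionally contains elements of type 3+1+1+1 (4 of its 18 elements, about 22% of primes); A_4 x C_2 (6T6) additionally contains elements of type 2+2+1+1, 2+1+1+1+1 (6 of its 24 elements, about 25% of primes); S_3 x S_3 (6T9) additionally contains elements of type 3+1+1+1, 2+2+1+1 (13 of its 36 elements, about 36% of primes); S_4 x C_2 (6T11) additionally contains elements of type 4+2, 4+1+1, 2+2+1+1, 2+1+1+1+1 (24 of its 48 elements, about 50% of primes); (S_3 x S_3) : C_2 (6T13) additionally contains elements of type 4+2, 3+2+1, 3+1+1+1, 2+2+1+1, 2+1+1+1+1 (49 of its 72 elements, about 68% of primes); PGL(2,5) (6T14) additionally contains elements of type 5+1, 4+1+1, 2+2+1+1 (69 of its 120 elements, about 58% of primes); S_6 (6T16) additionally contains elements of type 5+1, 4+2, 4+1+1, 3+2+1, 3+1+1+1, 2+2+1+1, 2+1+1+1+1 (544 of its 720 elements, about 76% of primes). None of the 37 primes tested shows any such pattern (for each of these groups the chance of that is below 10^-4), which rules them out. Hence G = C_6 (6T1), of order 6. The Galois group C_6 (6T1) has order 6, so the splitting field has degree 6 over Q.

6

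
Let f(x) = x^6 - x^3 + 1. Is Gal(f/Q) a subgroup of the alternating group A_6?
The polynomial is irreducible of degree 6 over Q. Its discriminant is -19683, which is not a perfect square. A Galois group lies in the alternating group exactly when the discriminant is a square in Q, so the Galois group (C_6) is not contained in A_6.

No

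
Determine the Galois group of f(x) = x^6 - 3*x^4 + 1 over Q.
The polynomial f is an irreducible sextic over Q, so G = Gal(f/Q) is one of the 16 transitive subgroups 6T1, ..., 6T16 of S_6. The discriminant of f is -419904, which is not a perfect square, so G is not contained in A_6. The transitive groups of degree 6 not contained in A_6 are: C_6 (6T1, order 6), S_3 (6T2, order 6), D_6 (6T3, order 12), C_3 x S_3 (6T5, order 18), A_4 x C_2 (6T6, order 24), S_4 (6T8, order 24), S_3 x S_3 (6T9, order 36), S_4 x C_2 (6T11, order 48), (S_3 x S_3) : C_2 (6T13, order 72), PGL(2,5) (6T14, order 120), S_6 (6T16, order 720). By Dedekind's theorem, for a prime p not dividing disc(f) the degrees of the irreducible factors of f mod p form the cycle type of an element of G. Factoring f modulo the 33 such primes p <= 149 (skipping 2, 3, which divide the discriminant), each new pattern first appears at: mod 5: f = (x^3 + x^2 + 4x + 3)(x^3 + 4x^2 + 4x + 2), pattern 3+3; mod 7: f = (x^6 + 4x^4 + 1), pattern 6; mod 17: f = (x + 2)(x + 15)(x^2 + 6)(x^2 + 12), pattern 2+2+1+1; mod 19: f = (x + 6)(x + 7)(x + 12)(x + 13)(x^2 + 6), pattern 2+1+1+1+1; mod 71: f = (x^2 + 40)(x^2 + 45)(x^2 + 54), pattern 2+2+2. No other pattern occurs in this range, so the set of observed cycle types is {3+3, 6, 2+2+1+1, 2+1+1+1+1, 2+2+2}. The candidates containing elements of all these cycle types are A_4 x C_2 (6T6) of order 24, S_4 x C_2 (6T11) of order 48, (S_3 x S_3) : C_2 (6T13) of order 72, S_6 (6T16) of order 720; the others are excluded. The observed types are precisely the cycle types that occur in A_4 x C_2 (6T6) (apart from the identity). Each of the other remaining candidates has further cycle types, and by the Chebotarev density theorem the matching factorization patterns would occur for a proportion of primes equal to their share of the group: S_4 x C_2 (6T11) additionally contains elements of type 4+2, 4+1+1 (12 of its 48 elements, about 25% of primes); (S_3 x S_3) : C_2 (6T13) additionally contains elements of type 4+2, 3+2+1, 3+1+1+1 (34 of its 72 elements, about 47% of primes); S_6 (6T16) additionally contains elements of type 5+1, 4+2, 4+1+1, 3+2+1, 3+1+1+1 (484 of its 720 elements, about 67% of primes). None of the 33 primes tested shows any such pattern (for each of these groups the chance of that is below 10^-4), which rules them out. Hence G = A_4 x C_2 (6T6), of order 24.

6T6: A_4 x C_2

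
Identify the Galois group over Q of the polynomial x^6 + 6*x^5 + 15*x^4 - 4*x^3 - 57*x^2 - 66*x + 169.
The polynomial f is an irreducible sextic over Q, so G = Gal(f/Q) is one of the 16 transitive subgroups 6T1, ..., 6T16 of S_6. The discriminant of f is -190210142896128, which is not a perfect square, so G is not contained in A_6. The transitive groups of degree 6 not contained in A_6 are: C_6 (6T1, order 6), S_3 (6T2, order 6), D_6 (6T3, order 12), C_3 x S_3 (6T5, order 18), A_4 x C_2 (6T6, order 24), S_4 (6T8, order 24), S_3 x S_3 (6T9, order 36), S_4 x C_2 (6T11, order 48), (S_3 x S_3) : C_2 (6T13, order 72), PGL(2,5) (6T14, order 120), S_6 (6T16, order 720). By Dedekind's theorem, for a prime p not dividing disc(f) the degrees of the irreducible factors of f mod p form the cycle type of an element of G. Factoring f modulo the 33 such primes p <= 149 (skipping 2, 3, which divide the discriminant), each new pattern first appears at: mod 5: f = (x^6 + x^5 + x^3 + 3x^2 + 4x + 4), pattern 6; mod 7: f = (x + 2)(x + 3)(x + 5)(x^3 + 3x^2 + 3x + 4), pattern 3+1+1+1; mod 17: f = (x^2 + 4x + 14)(x^2 + 9x + 2)(x^2 + 10x + 3), pattern 2+2+2; mod 19: f = (x^3 + 3x^2 + 3x + 5)(x^3 + 3x^2 + 3x + 11), pattern 3+3; mod 73: f = (x + 27)(x + 43)(x + 45)(x + 59)(x + 61)(x + 63), pattern 1+1+1+1+1+1. No other pattern occurs in this range, so the set of observed cycle types is {6, 3+1+1+1, 2+2+2, 3+3, 1+1+1+1+1+1}. The candidates containing elements of all these cycle types are C_3 x S_3 (6T5) of order 18, S_3 x S_3 (6T9) of order 36, (S_3 x S_3) : C_2 (6T13) of order 72, S_6 (6T16) of order 720; the others are excluded. The observed types are precisely the cycle types that occur in C_3 x S_3 (6T5). Each of the other remaining candidates has further cycle types, and by the Chebotarev density theorem the matching factorization patterns would occur for a proportion of primes equal to their share of the group: S_3 x S_3 (6T9) additionally contains elements of type 2+2+1+1 (9 of its 36 elements, about 25% of primes); (S_3 x S_3) : C_2 (6T13) additionally contains elements of type 4+2, 3+2+1, 2+2+1+1, 2+1+1+1+1 (45 of its 72 elements, about 62% of primes); S_6 (6T16) additionally contains elements of type 5+1, 4+2, 4+1+1, 3+2+1, 2+2+1+1, 2+1+1+1+1 (504 of its 720 elements, about 70% of primes). None of the 33 primes tested shows any such pattern (for each of these groups the chance of that is below 10^-4), which rules them out. Hence G = C_3 x S_3 (6T5), of order 18.

6T5: C_3 x S_3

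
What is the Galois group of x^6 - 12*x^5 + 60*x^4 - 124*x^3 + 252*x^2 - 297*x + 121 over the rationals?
6T13: (S_3 x S_3) : C_2

The polynomial f is an irreducible sextic over Q, so G = Gal(f/Q) is one of the 16 transitive subgroups 6T1, ..., 6T16 of S_6. The discriminant of f is -2200994196714027, which is not a perfect square, so G is not contained in A_6. The transitive groups of degree 6 not contained in A_6 are: C_6 (6T1, order 6), S_3 (6T2, order 6), D_6 (6T3, order 12), C_3 x S_3 (6T5, order 18), A_4 x C_2 (6T6, order 24), S_4 (6T8, order 24), S_3 x S_3 (6T9, order 36), S_4 x C_2 (6T11, order 48), (S_3 x S_3) : C_2 (6T13, order 72), PGL(2,5) (6T14, order 120), S_6 (6T16, order 720). By Dedekind's theorem, for a prime p not dividing disc(f) the degrees of the irreducible factors of f mod p form the cycle type of an element of G. Factoring f modulo the 25 such primes p <= 127 (skipping 3, 11, 13, 17, 43, 109, which divide the discriminant), each new pattern first appears at: mod 2: f = (x^6 + x + 1), pattern 6; mod 7: f = (x + 2)(x^2 + 5x + 3)(x^3 + 2x^2 + 5x + 5), pattern 3+2+1; mod 23: f = (x^2 + 21x + 17)(x^4 + 13x^3 + 22), pattern 4+2; mod 31: f = (x + 2)(x + 16)(x^2 + 11x + 8)(x^2 + 21x + 19), pattern 2+2+1+1; mod 61: f = (x + 26)(x + 40)(x + 51)(x + 59)(x^2 + 56x + 1), pattern 2+1+1+1+1; mod 97: f = (x + 15)(x + 23)(x + 72)(x^3 + 72x^2 + 20x + 3), pattern 3+1+1+1; mod 113: f = (x^2 + 8x + 40)(x^2 + 14x + 66)(x^2 + 79x + 25), pattern 2+2+2; mod 127: f = (x^3 + 4x^2 + 76x + 45)(x^3 + 111x^2 + 48x + 93), pattern 3+3. No other pattern occurs in this range, so the set of observed cycle types is {6, 3+2+1, 4+2, 2+2+1+1, 2+1+1+1+1, 3+1+1+1, 2+2+2, 3+3}. The candidates containing elements of all these cycle types are (S_3 x S_3) : C_2 (6T13) of order 72, S_6 (6T16) of order 720; the others are excluded. The observed types are precisely the cycle types that occur in (S_3 x S_3) : C_2 (6T13) (apart from the identity). Each of the other remaining candidates has further cycle types, and by the Chebotarev density theorem the matching factorization patterns would occur for a proportion of primes equal to their share of the group: S_6 (6T16) additionally contains elements of type 5+1, 4+1+1 (234 of its 720 elements, about 32% of primes). None of the 25 primes tested shows any such pattern (for each of these groups the chance of that is below 10^-4), which rules them out. Hence G = (S_3 x S_3) : C_2 (6T13), of order 72.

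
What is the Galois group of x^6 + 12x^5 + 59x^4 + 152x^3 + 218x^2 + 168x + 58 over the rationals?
S_4 (also written S4-)

The polynomial f is an irreducible sextic over Q, so G = Gal(f/Q) is one of the 16 transitive subgroups 6T1, ..., 6T16 of S_6. The discriminant of f is -5120000, which is not a perfect square, so G is not contained in A_6. The transitive groups of degree 6 not contained in A_6 are: C_6 (6T1, order 6), S_3 (6T2, order 6), D_6 (6T3, order 12), C_3 x S_3 (6T5, order 18), A_4 x C_2 (6T6, order 24), S_4 (6T8, order 24), S_3 x S_3 (6T9, order 36), S_4 x C_2 (6T11, order 48), (S_3 x S_3) : C_2 (6T13, order 72), PGL(2,5) (6T14, order 120), S_6 (6T16, order 720). By Dedekind's theorem, for a prime p not dividing disc(f) the degrees of the irreducible factors of f mod p form the cycle type of an element of G. Factoring f modulo the 22 such primes p <= 89 (skipping 2, 5, which divide the discriminant), each new pattern first appears at: mod 3: f = (x^3 + x^2 + x + 2)(x^3 + 2x^2 + 2x + 2), pattern 3+3; mod 7: f = (x^2 + 3x + 1)(x^2 + 4x + 6)(x^2 + 5x + 5), pattern 2+2+2; mod 13: f = (x + 6)(x + 11)(x^4 + 8x^3 + x + 6), pattern 4+1+1; mod 43: f = (x + 14)(x + 33)(x^2 + 4x + 8)(x^2 + 4x + 14), pattern 2+2+1+1. No other pattern occurs in this range, so the set of observed cycle types is {3+3, 2+2+2, 4+1+1, 2+2+1+1}. The candidates containing elements of all these cycle types are S_4 (6T8) of order 24, S_4 x C_2 (6T11) of order 48, PGL(2,5) (6T14) of order 120, S_6 (6T16) of order 720; the others are excluded. The observed types are precisely the cycle types that occur in S_4 (6T8) (apart from the identity). Each of the other remaining candidates has further cycle types, and by the Chebotarev density theorem the matching factorization patterns would occur for a proportion of primes equal to their share of the group: S_4 x C_2 (6T11) additionally contains elements of type 6, 4+2, 2+1+1+1+1 (17 of its 48 elements, about 35% of primes); PGL(2,5) (6T14) additionally contains elements of type 6, 5+1 (44 of its 120 elements, about 37% of primes); S_6 (6T16) additionally contains elements of type 6, 5+1, 4+2, 3+2+1, 3+1+1+1, 2+1+1+1+1 (529 of its 720 elements, about 73% of primes). None of the 22 primes tested shows any such pattern (for each of these groups the chance of that is below 10^-4), which rules them out. Hence G = S_4 (6T8), of order 24.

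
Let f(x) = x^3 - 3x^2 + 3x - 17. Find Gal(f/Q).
S_3 (also written S3)

The polynomial is an irreducible cubic over Q and its discriminant is -6912, which is not a perfect square. For an irreducible cubic, a non-square discriminant gives Galois group S_3.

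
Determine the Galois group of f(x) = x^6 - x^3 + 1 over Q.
C_6 (order 6)

The polynomial f is an irreducible sextic over Q, so G = Gal(f/Q) is one of the 16 transitive subgroups 6T1, ..., 6T16 of S_6. The discriminant of f is -19683, which is not a perfect square, so G is not contained in A_6. The transitive groups of degree 6 not contained in A_6 are: C_6 (6T1, order 6), S_3 (6T2, order 6), D_6 (6T3, order 12), C_3 x S_3 (6T5, order 18), A_4 x C_2 (6T6, order 24), S_4 (6T8, order 24), S_3 x S_3 (6T9, order 36), S_4 x C_2 (6T11, order 48), (S_3 x S_3) : C_2 (6T13, order 72), PGL(2,5) (6T14, order 120), S_6 (6T16, order 720). By Dedekind's theorem, for a prime p not dividing disc(f) the degrees of the irreducible factors of f mod p form the cycle type of an element of G. Factoring f modulo the 37 such primes p <= 163 (skipping 3, which divides the discriminant), each new pattern first appears at: mod 2: f = (x^6 + x^3 + 1), pattern 6; mod 7: f = (x^3 + 2)(x^3 + 4), pattern 3+3; mod 17: f = (x^2 + 7x + 1)(x^2 + 13x + 1)(x^2 + 14x + 1), pattern 2+2+2; mod 19: f = (x + 4)(x + 5)(x + 6)(x + 9)(x + 16)(x + 17), pattern 1+1+1+1+1+1. No other pattern occurs in this range, so the set of observed cycle types is {6, 3+3, 2+2+2, 1+1+1+1+1+1}. The candidates containing elements of all these cycle types are C_6 (6T1) of order 6, D_6 (6T3) of order 12, C_3 x S_3 (6T5) of order 18, A_4 x C_2 (6T6) of order 24, S_3 x S_3 (6T9) of order 36, S_4 x C_2 (6T11) of order 48, (S_3 x S_3) : C_2 (6T13) of order 72, PGL(2,5) (6T14) of order 120, S_6 (6T16) of order 720; the others are excluded. The observed types are precisely the cycle types that occur in C_6 (6T1). Each of the other remaining candidates has further cycle types, and by the Chebotarev density theorem the matching factorization patterns would occur for a proportion of primes equal to their share of the group: D_6 (6T3) additionally contains elements of type 2+2+1+1 (3 of its 12 elements, about 25% of primes); C_3 x S_3 (6T5) additionally contains elements of type 3+1+1+1 (4 of its 18 elements, about 22% of primes); A_4 x C_2 (6T6) additionally contains elements of type 2+2+1+1, 2+1+1+1+1 (6 of its 24 elements, about 25% of primes); S_3 x S_3 (6T9) additionally contains elements of type 3+1+1+1, 2+2+1+1 (13 of its 36 elements, about 36% of primes); S_4 x C_2 (6T11) additionally contains elements of type 4+2, 4+1+1, 2+2+1+1, 2+1+1+1+1 (24 of its 48 elements, about 50% of primes); (S_3 x S_3) : C_2 (6T13) additionally contains elements of type 4+2, 3+2+1, 3+1+1+1, 2+2+1+1, 2+1+1+1+1 (49 of its 72 elements, about 68% of primes); PGL(2,5) (6T14) additionally contains elements of type 5+1, 4+1+1, 2+2+1+1 (69 of its 120 elements, about 58% of primes); S_6 (6T16) additionally contains elements of type 5+1, 4+2, 4+1+1, 3+2+1, 3+1+1+1, 2+2+1+1, 2+1+1+1+1 (544 of its 720 elements, about 76% of primes). None of the 37 primes tested shows any such pattern (for each of these groups the chance of that is below 10^-4), which rules them out. Hence G = C_6 (6T1), of order 6.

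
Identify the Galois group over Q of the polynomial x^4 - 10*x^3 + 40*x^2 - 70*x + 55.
The polynomial is an irreducible quartic over Q and its discriminant is 512000, which is not a perfect square, so the Galois group is not contained in A_4. The resolvent cubic y^3 - 40*y^2 + 480*y - 1600 has exactly one rational root, so the Galois group is C_4 or D_4. The quartic becomes reducible over Q(sqrt(disc)), so the group is C_4.

C_4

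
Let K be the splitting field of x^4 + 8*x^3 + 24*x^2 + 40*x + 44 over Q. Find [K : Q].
12

The degree of the splitting field over Q equals the order of the Galois group, so first determine the group. The polynomial is an irreducible quartic over Q and its discriminant is 331776 = 576^2, a perfect square, so the Galois group is contained in A_4. The resolvent cubic y^3 - 24*y^2 + 144*y - 192 is irreducible over Q. An irreducible resolvent with square discriminant gives A_4. The Galois group A_4 (4T4) has order 12, so the splitting field has degree 12 over Q.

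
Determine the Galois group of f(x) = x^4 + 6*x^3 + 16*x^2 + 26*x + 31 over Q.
C_4 (order 4)

The polynomial is an irreducible quartic over Q and its discriminant is 512000, which is not a perfect square, so the Galois group is not contained in A_4. The resolvent cubic y^3 - 16*y^2 + 32*y + 192 has exactly one rational root, so the Galois group is C_4 or D_4. The quartic becomes reducible over Q(sqrt(disc)), so the group is C_4.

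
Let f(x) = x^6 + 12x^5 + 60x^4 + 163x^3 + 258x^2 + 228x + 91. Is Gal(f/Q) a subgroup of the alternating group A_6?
The polynomial is irreducible of degree 6 over Q. Its discriminant is -177147, which is not a perfect square. A Galois group lies in the alternating group exactly when the discriminant is a square in Q, so the Galois group (C_3 x S_3) is not contained in A_6.

No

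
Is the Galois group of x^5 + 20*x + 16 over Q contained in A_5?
Yes

The polynomial is irreducible of degree 5 over Q. Its discriminant is 1024000000 = 32000^2, a perfect square. A Galois group lies in the alternating group exactly when the discriminant is a square in Q, so the Galois group (A_5) is contained in A_5.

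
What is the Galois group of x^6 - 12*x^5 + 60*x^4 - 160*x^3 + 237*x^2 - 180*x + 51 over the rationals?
The polynomial f is an irreducible sextic over Q, so G = Gal(f/Q) is one of the 16 transitive subgroups 6T1, ..., 6T16 of S_6. The discriminant of f is 419904 = 648^2, a perfect square, so G is contained in A_6. The transitive groups of degree 6 contained in A_6 are: A_4 (6T4, order 12), S_4 (6T7, order 24), (C_3 x C_3) : C_4 (6T10, order 36), PSL(2,5) (6T12, order 60), A_6 (6T15, order 360). By Dedekind's theorem, for a prime p not dividing disc(f) the degrees of the irreducible factors of f mod p form the cycle type of an element of G. Factoring f modulo the 33 such primes p <= 149 (skipping 2, 3, which divide the discriminant), each new pattern first appears at: mod 5: f = (x^3 + x + 1)(x^3 + 3x^2 + 4x + 1), pattern 3+3; mod 17: f = (x)(x + 13)(x^2 + 13x + 1)(x^2 + 13x + 11), pattern 2+2+1+1; mod 71: f = (x + 2)(x + 3)(x + 30)(x + 37)(x + 64)(x + 65), pattern 1+1+1+1+1+1. No other pattern occurs in this range, so the set of observed cycle types is {3+3, 2+2+1+1, 1+1+1+1+1+1}. The candidates containing elements of all these cycle types are A_4 (6T4) of order 12, S_4 (6T7) of order 24, (C_3 x C_3) : C_4 (6T10) of order 36, PSL(2,5) (6T12) of order 60, A_6 (6T15) of order 360; the others are excluded. The observed types are precisely the cycle types that occur in A_4 (6T4). Each of the other remaining candidates has further cycle types, and by the Chebotarev density theorem the matching factorization patterns would occur for a proportion of primes equal to their share of the group: S_4 (6T7) additionally contains elements of type 4+2 (6 of its 24 elements, about 25% of primes); (C_3 x C_3) : C_4 (6T10) additionally contains elements of type 4+2, 3+1+1+1 (22 of its 36 elements, about 61% of primes); PSL(2,5) (6T12) additionally contains elements of type 5+1 (24 of its 60 elements, about 40% of primes); A_6 (6T15) additionally contains elements of type 5+1, 4+2, 3+1+1+1 (274 of its 360 elements, about 76% of primes). None of the 33 primes tested shows any such pattern (for each of these groups the chance of that is below 10^-4), which rules them out. Hence G = A_4 (6T4), of order 12.

A_4, A_4 acting on 6 points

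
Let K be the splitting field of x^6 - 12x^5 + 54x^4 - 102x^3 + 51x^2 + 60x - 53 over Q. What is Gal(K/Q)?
The polynomial f is an irreducible sextic over Q, so G = Gal(f/Q) is one of the 16 transitive subgroups 6T1, ..., 6T16 of S_6. The discriminant of f is -11156429376, which is not a perfect square, so G is not contained in A_6. The transitive groups of degree 6 not contained in A_6 are: C_6 (6T1, order 6), S_3 (6T2, order 6), D_6 (6T3, order 12), C_3 x S_3 (6T5, order 18), A_4 x C_2 (6T6, order 24), S_4 (6T8, order 24), S_3 x S_3 (6T9, order 36), S_4 x C_2 (6T11, order 48), (S_3 x S_3) : C_2 (6T13, order 72), PGL(2,5) (6T14, order 120), S_6 (6T16, order 720). By Dedekind's theorem, for a prime p not dividing disc(f) the degrees of the irreducible factors of f mod p form the cycle type of an element of G. Factoring f modulo the 33 such primes p <= 149 (skipping 2, 3, which divide the discriminant), each new pattern first appears at: mod 5: f = (x^3 + x^2 + 3x + 1)(x^3 + 2x^2 + 4x + 2), pattern 3+3; mod 7: f = (x^6 + 2x^5 + 5x^4 + 3x^3 + 2x^2 + 4x + 3), pattern 6; mod 17: f = (x + 2)(x + 3)(x^2 + 7x + 11)(x^2 + 10x + 1), pattern 2+2+1+1; mod 19: f = (x + 4)(x + 10)(x + 13)(x + 16)(x^2 + 2x + 17), pattern 2+1+1+1+1; mod 71: f = (x^2 + 7x + 60)(x^2 + 17x + 44)(x^2 + 35x + 56), pattern 2+2+2. No other pattern occurs in this range, so the set of observed cycle types is {3+3, 6, 2+2+1+1, 2+1+1+1+1, 2+2+2}. The candidates containing elements of all these cycle types are A_4 x C_2 (6T6) of order 24, S_4 x C_2 (6T11) of order 48, (S_3 x S_3) : C_2 (6T13) of order 72, S_6 (6T16) of order 720; the others are excluded. The observed types are precisely the cycle types that occur in A_4 x C_2 (6T6) (apart from the identity). Each of the other remaining candidates has further cycle types, and by the Chebotarev density theorem the matching factorization patterns would occur for a proportion of primes equal to their share of the group: S_4 x C_2 (6T11) additionally contains elements of type 4+2, 4+1+1 (12 of its 48 elements, about 25% of primes); (S_3 x S_3) : C_2 (6T13) additionally contains elements of type 4+2, 3+2+1, 3+1+1+1 (34 of its 72 elements, about 47% of primes); S_6 (6T16) additionally contains elements of type 5+1, 4+2, 4+1+1, 3+2+1, 3+1+1+1 (484 of its 720 elements, about 67% of primes). None of the 33 primes tested shows any such pattern (for each of these groups the chance of that is below 10^-4), which rules them out. Hence G = A_4 x C_2 (6T6), of order 24.

A_4 x C_2 (also written A4xC2)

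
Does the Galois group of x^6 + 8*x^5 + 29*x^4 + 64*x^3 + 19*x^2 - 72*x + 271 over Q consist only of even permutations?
Yes

The polynomial is irreducible of degree 6 over Q. Its discriminant is 564385546240000 = 23756800^2, a perfect square. A Galois group lies in the alternating group exactly when the discriminant is a square in Q, so the Galois group ((C_3 x C_3) : C_4) is contained in A_6.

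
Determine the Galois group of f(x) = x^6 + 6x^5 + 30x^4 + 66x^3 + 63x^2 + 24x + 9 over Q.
PGL(2,5), S_5 acting on 6 points

The polynomial f is an irreducible sextic over Q, so G = Gal(f/Q) is one of the 16 transitive subgroups 6T1, ..., 6T16 of S_6. The discriminant of f is -5217636731328, which is not a perfect square, so G is not contained in A_6. The transitive groups of degree 6 not contained in A_6 are: C_6 (6T1, order 6), S_3 (6T2, order 6), D_6 (6T3, order 12), C_3 x S_3 (6T5, order 18), A_4 x C_2 (6T6, order 24), S_4 (6T8, order 24), S_3 x S_3 (6T9, order 36), S_4 x C_2 (6T11, order 48), (S_3 x S_3) : C_2 (6T13, order 72), PGL(2,5) (6T14, order 120), S_6 (6T16, order 720). By Dedekind's theorem, for a prime p not dividing disc(f) the degrees of the irreducible factors of f mod p form the cycle type of an element of G. Factoring f modulo the 21 such primes p <= 89 (skipping 2, 3, 7, which divide the discriminant), each new pattern first appears at: mod 5: f = (x^6 + x^5 + x^3 + 3x^2 + 4x + 4), pattern 6; mod 11: f = (x + 9)(x^5 + 8x^4 + 2x^3 + 4x^2 + 5x + 1), pattern 5+1; mod 13: f = (x + 9)(x + 11)(x^4 + 12x^3 + 3x^2 + x + 6), pattern 4+1+1; mod 23: f = (x + 11)(x + 13)(x^2 + 8x + 5)(x^2 + 20x + 16), pattern 2+2+1+1; mod 43: f = (x^3 + 8x^2 + 22x + 11)(x^3 + 41x^2 + 24x + 36), pattern 3+3; mod 61: f = (x^2 + 23x + 1)(x^2 + 47x + 43)(x^2 + 58x + 30), pattern 2+2+2. No other pattern occurs in this range, so the set of observed cycle types is {6, 5+1, 4+1+1, 2+2+1+1, 3+3, 2+2+2}. The candidates containing elements of all these cycle types are PGL(2,5) (6T14) of order 120, S_6 (6T16) of order 720; the others are excluded. The observed types are precisely the cycle types that occur in PGL(2,5) (6T14) (apart from the identity). Each of the other remaining candidates has further cycle types, and by the Chebotarev density theorem the matching factorization patterns would occur for a proportion of primes equal to their share of the group: S_6 (6T16) additionally contains elements of type 4+2, 3+2+1, 3+1+1+1, 2+1+1+1+1 (265 of its 720 elements, about 37% of primes). None of the 21 primes tested shows any such pattern (for each of these groups the chance of that is below 10^-4), which rules them out. Hence G = PGL(2,5) (6T14), of order 120.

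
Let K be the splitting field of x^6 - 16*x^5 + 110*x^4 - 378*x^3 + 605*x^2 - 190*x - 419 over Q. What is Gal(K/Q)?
The polynomial f is an irreducible sextic over Q, so G = Gal(f/Q) is one of the 16 transitive subgroups 6T1, ..., 6T16 of S_6. The discriminant of f is 5729525925351424 = 75693632^2, a perfect square, so G is contained in A_6. The transitive groups of degree 6 contained in A_6 are: A_4 (6T4, order 12), S_4 (6T7, order 24), (C_3 x C_3) : C_4 (6T10, order 36), PSL(2,5) (6T12, order 60), A_6 (6T15, order 360). By Dedekind's theorem, for a prime p not dividing disc(f) the degrees of the irreducible factors of f mod p form the cycle type of an element of G. Factoring f modulo the 33 such primes p <= 149 (skipping 2, 7, which divide the discriminant), each new pattern first appears at: mod 3: f = (x^3 + 2x + 1)(x^3 + 2x^2 + 1), pattern 3+3; mod 13: f = (x + 6)(x + 11)(x^2 + 5)(x^2 + 6x + 2), pattern 2+2+1+1. No other pattern occurs in this range, so the set of observed cycle types is {3+3, 2+2+1+1}. The candidates containing elements of all these cycle types are A_4 (6T4) of order 12, S_4 (6T7) of order 24, (C_3 x C_3) : C_4 (6T10) of order 36, PSL(2,5) (6T12) of order 60, A_6 (6T15) of order 360; the others are excluded. The observed types are precisely the cycle types that occur in A_4 (6T4) (apart from the identity). Each of the other remaining candidates has further cycle types, and by the Chebotarev density theorem the matching factorization patterns would occur for a proportion of primes equal to their share of the group: S_4 (6T7) additionally contains elements of type 4+2 (6 of its 24 elements, about 25% of primes); (C_3 x C_3) : C_4 (6T10) additionally contains elements of type 4+2, 3+1+1+1 (22 of its 36 elements, about 61% of primes); PSL(2,5) (6T12) additionally contains elements of type 5+1 (24 of its 60 elements, about 40% of primes); A_6 (6T15) additionally contains elements of type 5+1, 4+2, 3+1+1+1 (274 of its 360 elements, about 76% of primes). None of the 33 primes tested shows any such pattern (for each of these groups the chance of that is below 10^-4), which rules them out. Hence G = A_4 (6T4), of order 12.

A_4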